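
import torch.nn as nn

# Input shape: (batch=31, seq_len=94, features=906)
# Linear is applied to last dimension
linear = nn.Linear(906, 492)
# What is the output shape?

Input shape: (31, 94, 906)
Output shape: (31, 94, 492)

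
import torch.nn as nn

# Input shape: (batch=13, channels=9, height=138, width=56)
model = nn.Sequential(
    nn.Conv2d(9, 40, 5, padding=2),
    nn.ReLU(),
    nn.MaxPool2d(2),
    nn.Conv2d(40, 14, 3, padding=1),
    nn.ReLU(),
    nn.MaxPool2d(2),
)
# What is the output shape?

Input shape: (13, 9, 138, 56)
  -> after first Conv2d: (13, 40, 138, 56)
  -> after first MaxPool2d: (13, 40, 69, 28)
  -> after second Conv2d: (13, 14, 69, 28)
Output shape: (13, 14, 34, 14)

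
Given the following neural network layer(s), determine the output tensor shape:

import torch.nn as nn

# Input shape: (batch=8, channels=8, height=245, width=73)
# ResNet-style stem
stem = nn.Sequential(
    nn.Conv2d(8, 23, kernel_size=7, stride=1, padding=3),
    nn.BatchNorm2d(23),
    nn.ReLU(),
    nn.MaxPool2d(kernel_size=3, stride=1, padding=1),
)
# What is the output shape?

Input shape: (8, 8, 245, 73)
  -> after Conv2d 7x7 stride=1: (8, 23, 245, 73)
Output shape: (8, 23, 245, 73)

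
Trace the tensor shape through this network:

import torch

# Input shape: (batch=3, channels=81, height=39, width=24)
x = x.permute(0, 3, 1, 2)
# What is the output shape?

Input shape: (3, 81, 39, 24)
Output shape: (3, 24, 81, 39)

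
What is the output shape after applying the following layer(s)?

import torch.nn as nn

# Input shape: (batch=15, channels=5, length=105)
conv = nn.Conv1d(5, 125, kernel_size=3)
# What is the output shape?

Input shape: (15, 5, 105)
Output shape: (15, 125, 103)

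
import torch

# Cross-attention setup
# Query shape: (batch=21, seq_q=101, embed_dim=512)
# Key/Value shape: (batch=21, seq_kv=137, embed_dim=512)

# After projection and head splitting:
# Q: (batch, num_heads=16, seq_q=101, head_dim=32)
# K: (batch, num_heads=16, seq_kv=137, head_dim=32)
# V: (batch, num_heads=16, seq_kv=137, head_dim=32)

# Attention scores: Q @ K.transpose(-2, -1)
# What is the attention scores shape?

Input shape: (21, 101, 512)
Output shape: (21, 16, 101, 137)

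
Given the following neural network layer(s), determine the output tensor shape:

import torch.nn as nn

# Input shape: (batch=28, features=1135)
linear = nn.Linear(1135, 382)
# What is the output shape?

Input shape: (28, 1135)
Output shape: (28, 382)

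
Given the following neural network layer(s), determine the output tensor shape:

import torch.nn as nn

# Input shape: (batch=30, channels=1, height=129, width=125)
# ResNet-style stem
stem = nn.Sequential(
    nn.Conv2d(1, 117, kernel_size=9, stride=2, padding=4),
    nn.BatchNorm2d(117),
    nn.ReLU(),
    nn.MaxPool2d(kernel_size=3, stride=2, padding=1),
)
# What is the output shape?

Input shape: (30, 1, 129, 125)
  -> after Conv2d 9x9 stride=2: (30, 117, 65, 63)
Output shape: (30, 117, 33, 32)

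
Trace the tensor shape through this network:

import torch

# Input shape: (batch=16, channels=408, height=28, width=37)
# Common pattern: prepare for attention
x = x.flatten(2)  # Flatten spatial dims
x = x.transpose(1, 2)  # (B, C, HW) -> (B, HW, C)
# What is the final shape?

Input shape: (16, 408, 28, 37)
  -> after flatten(2): (16, 408, 1036)
Output shape: (16, 1036, 408)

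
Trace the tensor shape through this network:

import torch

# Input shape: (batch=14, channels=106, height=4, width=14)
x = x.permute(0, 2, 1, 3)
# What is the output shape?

Input shape: (14, 106, 4, 14)
Output shape: (14, 4, 106, 14)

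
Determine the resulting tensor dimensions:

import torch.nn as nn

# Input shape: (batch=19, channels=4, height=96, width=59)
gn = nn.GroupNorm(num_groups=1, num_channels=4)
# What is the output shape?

Input shape: (19, 4, 96, 59)
Output shape: (19, 4, 96, 59)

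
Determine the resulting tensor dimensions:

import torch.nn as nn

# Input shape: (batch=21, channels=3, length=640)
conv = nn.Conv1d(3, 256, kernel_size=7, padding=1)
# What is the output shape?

Input shape: (21, 3, 640)
Output shape: (21, 256, 636)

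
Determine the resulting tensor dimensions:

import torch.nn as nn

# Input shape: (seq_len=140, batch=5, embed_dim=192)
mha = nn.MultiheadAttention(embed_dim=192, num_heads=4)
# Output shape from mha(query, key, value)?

Input shape: (140, 5, 192)
Output shape: (140, 5, 192)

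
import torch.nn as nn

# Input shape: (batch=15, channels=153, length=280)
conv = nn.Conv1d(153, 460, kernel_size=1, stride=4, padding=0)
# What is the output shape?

Input shape: (15, 153, 280)
Output shape: (15, 460, 70)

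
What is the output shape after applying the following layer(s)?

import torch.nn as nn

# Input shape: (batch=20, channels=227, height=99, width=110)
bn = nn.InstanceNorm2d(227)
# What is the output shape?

Input shape: (20, 227, 99, 110)
Output shape: (20, 227, 99, 110)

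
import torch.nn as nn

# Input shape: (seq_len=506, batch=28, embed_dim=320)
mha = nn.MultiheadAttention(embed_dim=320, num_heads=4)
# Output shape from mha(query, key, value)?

Input shape: (506, 28, 320)
Output shape: (506, 28, 320)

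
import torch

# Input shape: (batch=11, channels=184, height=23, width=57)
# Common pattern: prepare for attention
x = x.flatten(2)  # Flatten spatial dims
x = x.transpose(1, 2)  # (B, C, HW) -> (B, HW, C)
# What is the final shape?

Input shape: (11, 184, 23, 57)
  -> after flatten(2): (11, 184, 1311)
Output shape: (11, 1311, 184)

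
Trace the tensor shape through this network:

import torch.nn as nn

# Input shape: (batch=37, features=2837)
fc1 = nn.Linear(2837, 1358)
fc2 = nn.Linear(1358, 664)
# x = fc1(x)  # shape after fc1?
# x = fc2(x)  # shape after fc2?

Input shape: (37, 2837)
  -> after fc1: (37, 1358)
Output shape: (37, 664)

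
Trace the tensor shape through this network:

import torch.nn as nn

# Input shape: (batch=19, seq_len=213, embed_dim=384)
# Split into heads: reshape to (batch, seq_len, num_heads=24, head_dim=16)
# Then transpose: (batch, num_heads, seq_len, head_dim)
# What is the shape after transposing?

Input shape: (19, 213, 384)
  -> after reshape: (19, 213, 24, 16)
Output shape: (19, 24, 213, 16)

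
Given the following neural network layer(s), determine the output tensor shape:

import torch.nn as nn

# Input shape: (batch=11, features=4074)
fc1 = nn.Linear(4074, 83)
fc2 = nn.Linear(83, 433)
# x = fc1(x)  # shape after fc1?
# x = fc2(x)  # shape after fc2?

Input shape: (11, 4074)
  -> after fc1: (11, 83)
Output shape: (11, 433)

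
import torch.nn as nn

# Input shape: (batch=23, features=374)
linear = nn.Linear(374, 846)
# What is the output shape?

Input shape: (23, 374)
Output shape: (23, 846)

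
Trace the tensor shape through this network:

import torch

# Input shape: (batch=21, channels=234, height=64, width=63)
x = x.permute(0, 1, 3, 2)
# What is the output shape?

Input shape: (21, 234, 64, 63)
Output shape: (21, 234, 63, 64)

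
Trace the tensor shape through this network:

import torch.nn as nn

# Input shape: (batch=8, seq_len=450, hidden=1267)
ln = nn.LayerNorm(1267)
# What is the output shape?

Input shape: (8, 450, 1267)
Output shape: (8, 450, 1267)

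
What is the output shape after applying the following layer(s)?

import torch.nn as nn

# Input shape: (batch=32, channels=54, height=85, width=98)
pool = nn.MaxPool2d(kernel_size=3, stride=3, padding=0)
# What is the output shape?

Input shape: (32, 54, 85, 98)
Output shape: (32, 54, 28, 32)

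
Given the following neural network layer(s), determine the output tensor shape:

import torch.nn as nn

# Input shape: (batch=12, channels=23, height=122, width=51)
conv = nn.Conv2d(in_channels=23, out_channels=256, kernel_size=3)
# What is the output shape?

Input shape: (12, 23, 122, 51)
Output shape: (12, 256, 120, 49)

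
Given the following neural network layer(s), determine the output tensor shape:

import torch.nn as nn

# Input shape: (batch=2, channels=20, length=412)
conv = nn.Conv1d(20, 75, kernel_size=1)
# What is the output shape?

Input shape: (2, 20, 412)
Output shape: (2, 75, 412)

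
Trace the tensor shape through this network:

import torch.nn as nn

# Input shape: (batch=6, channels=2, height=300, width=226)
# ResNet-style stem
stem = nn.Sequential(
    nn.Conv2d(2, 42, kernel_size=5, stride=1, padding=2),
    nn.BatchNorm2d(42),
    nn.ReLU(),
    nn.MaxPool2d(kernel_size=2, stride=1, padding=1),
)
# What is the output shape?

Input shape: (6, 2, 300, 226)
  -> after Conv2d 5x5 stride=1: (6, 42, 300, 226)
Output shape: (6, 42, 301, 227)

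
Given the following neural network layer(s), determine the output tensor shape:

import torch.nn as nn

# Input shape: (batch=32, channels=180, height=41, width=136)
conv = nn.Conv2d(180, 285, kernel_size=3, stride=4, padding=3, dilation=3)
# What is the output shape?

Input shape: (32, 180, 41, 136)
Output shape: (32, 285, 11, 34)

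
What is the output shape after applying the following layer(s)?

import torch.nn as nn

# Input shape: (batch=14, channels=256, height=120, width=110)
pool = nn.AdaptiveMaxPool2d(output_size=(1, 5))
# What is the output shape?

Input shape: (14, 256, 120, 110)
Output shape: (14, 256, 1, 5)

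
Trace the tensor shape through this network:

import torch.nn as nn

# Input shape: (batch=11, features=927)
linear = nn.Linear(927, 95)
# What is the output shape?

Input shape: (11, 927)
Output shape: (11, 95)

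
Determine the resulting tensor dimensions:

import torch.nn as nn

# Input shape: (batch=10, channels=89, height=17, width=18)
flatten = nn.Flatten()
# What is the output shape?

Input shape: (10, 89, 17, 18)
Output shape: (10, 27234)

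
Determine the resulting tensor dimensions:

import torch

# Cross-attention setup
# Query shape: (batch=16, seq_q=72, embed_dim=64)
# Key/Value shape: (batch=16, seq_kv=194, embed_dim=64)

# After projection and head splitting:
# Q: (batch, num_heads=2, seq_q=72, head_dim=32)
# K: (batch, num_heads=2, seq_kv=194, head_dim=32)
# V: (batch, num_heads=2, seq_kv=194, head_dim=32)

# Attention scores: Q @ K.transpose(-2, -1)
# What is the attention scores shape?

Input shape: (16, 72, 64)
Output shape: (16, 2, 72, 194)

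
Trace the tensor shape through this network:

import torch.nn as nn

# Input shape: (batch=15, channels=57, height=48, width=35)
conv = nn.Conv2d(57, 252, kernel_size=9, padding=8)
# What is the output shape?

Input shape: (15, 57, 48, 35)
Output shape: (15, 252, 56, 43)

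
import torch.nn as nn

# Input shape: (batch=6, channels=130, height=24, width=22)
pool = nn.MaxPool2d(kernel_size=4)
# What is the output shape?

Input shape: (6, 130, 24, 22)
Output shape: (6, 130, 6, 5)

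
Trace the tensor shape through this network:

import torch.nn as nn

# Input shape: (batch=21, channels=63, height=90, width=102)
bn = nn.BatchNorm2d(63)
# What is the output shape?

Input shape: (21, 63, 90, 102)
Output shape: (21, 63, 90, 102)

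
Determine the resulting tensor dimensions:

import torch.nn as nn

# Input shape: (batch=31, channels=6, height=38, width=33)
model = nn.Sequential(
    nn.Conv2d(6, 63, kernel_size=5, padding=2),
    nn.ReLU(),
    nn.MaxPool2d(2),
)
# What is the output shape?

Input shape: (31, 6, 38, 33)
  -> after Conv2d: (31, 63, 38, 33)
  -> after ReLU: (31, 63, 38, 33)
Output shape: (31, 63, 19, 16)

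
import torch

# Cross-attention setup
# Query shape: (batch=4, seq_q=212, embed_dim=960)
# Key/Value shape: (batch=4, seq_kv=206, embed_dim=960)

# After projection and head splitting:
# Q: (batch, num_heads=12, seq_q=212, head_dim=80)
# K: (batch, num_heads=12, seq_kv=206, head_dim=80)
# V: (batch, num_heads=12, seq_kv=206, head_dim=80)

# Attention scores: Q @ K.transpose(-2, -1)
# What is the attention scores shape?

Input shape: (4, 212, 960)
Output shape: (4, 12, 212, 206)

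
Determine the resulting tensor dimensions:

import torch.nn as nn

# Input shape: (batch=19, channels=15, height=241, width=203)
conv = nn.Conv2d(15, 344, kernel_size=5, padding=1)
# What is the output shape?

Input shape: (19, 15, 241, 203)
Output shape: (19, 344, 239, 201)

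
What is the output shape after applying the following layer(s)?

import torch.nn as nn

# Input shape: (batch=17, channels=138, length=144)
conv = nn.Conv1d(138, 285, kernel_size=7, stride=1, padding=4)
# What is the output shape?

Input shape: (17, 138, 144)
Output shape: (17, 285, 146)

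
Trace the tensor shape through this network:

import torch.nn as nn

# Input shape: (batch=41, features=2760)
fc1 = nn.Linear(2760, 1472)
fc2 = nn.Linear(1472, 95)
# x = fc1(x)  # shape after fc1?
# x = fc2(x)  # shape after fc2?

Input shape: (41, 2760)
  -> after fc1: (41, 1472)
Output shape: (41, 95)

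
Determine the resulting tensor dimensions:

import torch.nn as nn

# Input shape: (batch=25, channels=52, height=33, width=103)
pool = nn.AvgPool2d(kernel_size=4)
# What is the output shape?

Input shape: (25, 52, 33, 103)
Output shape: (25, 52, 8, 25)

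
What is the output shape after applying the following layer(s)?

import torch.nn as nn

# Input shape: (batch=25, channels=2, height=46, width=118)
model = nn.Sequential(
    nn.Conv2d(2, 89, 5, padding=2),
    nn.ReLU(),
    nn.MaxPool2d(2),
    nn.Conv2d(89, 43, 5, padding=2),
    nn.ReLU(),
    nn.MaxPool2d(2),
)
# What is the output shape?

Input shape: (25, 2, 46, 118)
  -> after first Conv2d: (25, 89, 46, 118)
  -> after first MaxPool2d: (25, 89, 23, 59)
  -> after second Conv2d: (25, 43, 23, 59)
Output shape: (25, 43, 11, 29)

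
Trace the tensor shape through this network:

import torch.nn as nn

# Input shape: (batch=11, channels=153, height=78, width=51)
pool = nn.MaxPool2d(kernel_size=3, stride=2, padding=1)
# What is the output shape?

Input shape: (11, 153, 78, 51)
Output shape: (11, 153, 39, 26)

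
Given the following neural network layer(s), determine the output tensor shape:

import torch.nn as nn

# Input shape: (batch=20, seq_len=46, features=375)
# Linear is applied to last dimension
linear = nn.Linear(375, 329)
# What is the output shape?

Input shape: (20, 46, 375)
Output shape: (20, 46, 329)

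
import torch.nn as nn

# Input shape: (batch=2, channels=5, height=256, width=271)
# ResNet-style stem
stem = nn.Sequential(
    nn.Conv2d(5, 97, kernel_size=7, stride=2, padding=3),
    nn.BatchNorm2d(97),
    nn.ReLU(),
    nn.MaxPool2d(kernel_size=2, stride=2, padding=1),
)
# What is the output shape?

Input shape: (2, 5, 256, 271)
  -> after Conv2d 7x7 stride=2: (2, 97, 128, 136)
Output shape: (2, 97, 65, 69)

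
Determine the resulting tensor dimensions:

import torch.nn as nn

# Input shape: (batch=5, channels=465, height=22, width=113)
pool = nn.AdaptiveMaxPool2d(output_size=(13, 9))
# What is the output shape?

Input shape: (5, 465, 22, 113)
Output shape: (5, 465, 13, 9)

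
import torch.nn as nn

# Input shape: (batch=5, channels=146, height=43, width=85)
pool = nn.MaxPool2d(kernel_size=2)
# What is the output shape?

Input shape: (5, 146, 43, 85)
Output shape: (5, 146, 21, 42)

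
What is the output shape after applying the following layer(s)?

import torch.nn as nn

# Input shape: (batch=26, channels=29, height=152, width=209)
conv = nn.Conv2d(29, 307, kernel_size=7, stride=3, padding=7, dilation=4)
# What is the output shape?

Input shape: (26, 29, 152, 209)
Output shape: (26, 307, 48, 67)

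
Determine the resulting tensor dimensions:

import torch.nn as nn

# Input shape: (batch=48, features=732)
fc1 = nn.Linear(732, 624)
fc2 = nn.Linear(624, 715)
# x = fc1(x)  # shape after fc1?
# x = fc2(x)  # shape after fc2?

Input shape: (48, 732)
  -> after fc1: (48, 624)
Output shape: (48, 715)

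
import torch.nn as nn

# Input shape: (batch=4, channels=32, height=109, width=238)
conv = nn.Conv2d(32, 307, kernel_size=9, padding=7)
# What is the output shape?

Input shape: (4, 32, 109, 238)
Output shape: (4, 307, 115, 244)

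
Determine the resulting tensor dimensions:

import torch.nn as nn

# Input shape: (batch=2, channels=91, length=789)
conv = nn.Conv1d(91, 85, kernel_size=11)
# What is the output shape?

Input shape: (2, 91, 789)
Output shape: (2, 85, 779)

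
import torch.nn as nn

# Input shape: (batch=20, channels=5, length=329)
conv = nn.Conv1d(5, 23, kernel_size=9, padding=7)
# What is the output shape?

Input shape: (20, 5, 329)
Output shape: (20, 23, 335)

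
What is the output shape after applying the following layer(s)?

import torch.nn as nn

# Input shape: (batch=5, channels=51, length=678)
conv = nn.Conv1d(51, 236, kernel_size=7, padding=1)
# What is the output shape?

Input shape: (5, 51, 678)
Output shape: (5, 236, 674)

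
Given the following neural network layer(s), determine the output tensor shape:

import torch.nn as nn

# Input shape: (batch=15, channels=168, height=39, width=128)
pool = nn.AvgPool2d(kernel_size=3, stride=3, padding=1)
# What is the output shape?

Input shape: (15, 168, 39, 128)
Output shape: (15, 168, 13, 43)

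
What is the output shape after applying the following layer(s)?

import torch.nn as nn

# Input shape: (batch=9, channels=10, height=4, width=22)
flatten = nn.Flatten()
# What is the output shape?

Input shape: (9, 10, 4, 22)
Output shape: (9, 880)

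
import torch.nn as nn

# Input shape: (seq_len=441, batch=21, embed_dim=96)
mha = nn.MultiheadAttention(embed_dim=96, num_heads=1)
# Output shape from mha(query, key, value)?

Input shape: (441, 21, 96)
Output shape: (441, 21, 96)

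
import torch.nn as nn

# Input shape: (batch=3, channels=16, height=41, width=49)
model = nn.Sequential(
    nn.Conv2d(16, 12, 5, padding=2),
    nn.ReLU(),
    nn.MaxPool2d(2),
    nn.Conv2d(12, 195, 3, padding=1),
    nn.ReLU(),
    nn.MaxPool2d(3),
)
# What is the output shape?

Input shape: (3, 16, 41, 49)
  -> after first Conv2d: (3, 12, 41, 49)
  -> after first MaxPool2d: (3, 12, 20, 24)
  -> after second Conv2d: (3, 195, 20, 24)
Output shape: (3, 195, 6, 8)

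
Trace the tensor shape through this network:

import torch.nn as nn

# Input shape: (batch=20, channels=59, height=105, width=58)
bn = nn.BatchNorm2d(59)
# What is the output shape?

Input shape: (20, 59, 105, 58)
Output shape: (20, 59, 105, 58)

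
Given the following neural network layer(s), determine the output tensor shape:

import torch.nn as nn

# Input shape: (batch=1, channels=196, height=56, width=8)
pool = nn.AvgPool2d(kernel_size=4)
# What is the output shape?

Input shape: (1, 196, 56, 8)
Output shape: (1, 196, 14, 2)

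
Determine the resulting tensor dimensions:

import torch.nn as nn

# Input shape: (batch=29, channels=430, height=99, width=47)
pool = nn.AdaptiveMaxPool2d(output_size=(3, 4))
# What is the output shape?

Input shape: (29, 430, 99, 47)
Output shape: (29, 430, 3, 4)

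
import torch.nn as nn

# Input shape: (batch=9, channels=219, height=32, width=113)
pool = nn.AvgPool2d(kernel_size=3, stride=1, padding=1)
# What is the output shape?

Input shape: (9, 219, 32, 113)
Output shape: (9, 219, 32, 113)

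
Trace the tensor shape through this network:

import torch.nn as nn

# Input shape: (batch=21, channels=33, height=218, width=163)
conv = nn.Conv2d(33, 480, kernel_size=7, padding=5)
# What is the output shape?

Input shape: (21, 33, 218, 163)
Output shape: (21, 480, 222, 167)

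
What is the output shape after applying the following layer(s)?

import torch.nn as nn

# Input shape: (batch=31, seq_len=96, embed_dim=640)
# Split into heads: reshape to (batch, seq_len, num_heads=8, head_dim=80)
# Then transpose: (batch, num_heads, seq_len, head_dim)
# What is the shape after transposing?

Input shape: (31, 96, 640)
  -> after reshape: (31, 96, 8, 80)
Output shape: (31, 8, 96, 80)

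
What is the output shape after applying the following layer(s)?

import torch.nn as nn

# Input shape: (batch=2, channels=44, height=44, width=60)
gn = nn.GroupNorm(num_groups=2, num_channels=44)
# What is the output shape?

Input shape: (2, 44, 44, 60)
Output shape: (2, 44, 44, 60)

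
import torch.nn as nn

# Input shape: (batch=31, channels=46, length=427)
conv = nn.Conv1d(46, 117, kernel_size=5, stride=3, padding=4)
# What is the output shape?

Input shape: (31, 46, 427)
Output shape: (31, 117, 144)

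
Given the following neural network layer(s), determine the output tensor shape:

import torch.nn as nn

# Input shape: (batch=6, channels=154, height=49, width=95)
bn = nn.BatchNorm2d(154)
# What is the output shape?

Input shape: (6, 154, 49, 95)
Output shape: (6, 154, 49, 95)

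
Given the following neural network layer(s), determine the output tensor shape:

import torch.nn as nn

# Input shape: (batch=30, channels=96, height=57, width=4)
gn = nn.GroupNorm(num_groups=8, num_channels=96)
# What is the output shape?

Input shape: (30, 96, 57, 4)
Output shape: (30, 96, 57, 4)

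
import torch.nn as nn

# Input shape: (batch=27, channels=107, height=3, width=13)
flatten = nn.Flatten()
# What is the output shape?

Input shape: (27, 107, 3, 13)
Output shape: (27, 4173)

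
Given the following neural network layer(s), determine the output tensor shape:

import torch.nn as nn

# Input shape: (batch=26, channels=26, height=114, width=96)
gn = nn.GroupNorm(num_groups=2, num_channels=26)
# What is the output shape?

Input shape: (26, 26, 114, 96)
Output shape: (26, 26, 114, 96)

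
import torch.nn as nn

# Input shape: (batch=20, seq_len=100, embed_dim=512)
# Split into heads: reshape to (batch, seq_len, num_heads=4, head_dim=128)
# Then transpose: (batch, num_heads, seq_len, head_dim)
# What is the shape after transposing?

Input shape: (20, 100, 512)
  -> after reshape: (20, 100, 4, 128)
Output shape: (20, 4, 100, 128)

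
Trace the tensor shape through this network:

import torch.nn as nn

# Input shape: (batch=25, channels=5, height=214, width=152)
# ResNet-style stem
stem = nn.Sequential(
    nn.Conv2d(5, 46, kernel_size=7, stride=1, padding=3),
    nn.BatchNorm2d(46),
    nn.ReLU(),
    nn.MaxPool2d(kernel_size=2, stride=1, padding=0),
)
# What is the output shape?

Input shape: (25, 5, 214, 152)
  -> after Conv2d 7x7 stride=1: (25, 46, 214, 152)
Output shape: (25, 46, 213, 151)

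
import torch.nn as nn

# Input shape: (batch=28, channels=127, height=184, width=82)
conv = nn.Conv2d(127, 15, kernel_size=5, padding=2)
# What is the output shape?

Input shape: (28, 127, 184, 82)
Output shape: (28, 15, 184, 82)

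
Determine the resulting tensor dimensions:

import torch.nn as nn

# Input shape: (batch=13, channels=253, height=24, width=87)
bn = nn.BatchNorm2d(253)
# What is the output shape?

Input shape: (13, 253, 24, 87)
Output shape: (13, 253, 24, 87)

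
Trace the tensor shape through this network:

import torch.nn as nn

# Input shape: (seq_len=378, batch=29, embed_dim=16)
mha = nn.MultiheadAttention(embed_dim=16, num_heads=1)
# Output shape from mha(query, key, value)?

Input shape: (378, 29, 16)
Output shape: (378, 29, 16)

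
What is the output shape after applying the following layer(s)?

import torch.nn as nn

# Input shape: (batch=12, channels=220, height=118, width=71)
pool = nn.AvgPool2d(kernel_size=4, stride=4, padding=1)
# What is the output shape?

Input shape: (12, 220, 118, 71)
Output shape: (12, 220, 30, 18)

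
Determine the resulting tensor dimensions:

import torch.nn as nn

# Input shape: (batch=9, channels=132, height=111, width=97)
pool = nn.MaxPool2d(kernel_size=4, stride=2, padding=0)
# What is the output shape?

Input shape: (9, 132, 111, 97)
Output shape: (9, 132, 54, 47)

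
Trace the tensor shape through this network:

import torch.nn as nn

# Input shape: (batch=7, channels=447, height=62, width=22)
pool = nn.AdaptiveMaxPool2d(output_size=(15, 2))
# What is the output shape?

Input shape: (7, 447, 62, 22)
Output shape: (7, 447, 15, 2)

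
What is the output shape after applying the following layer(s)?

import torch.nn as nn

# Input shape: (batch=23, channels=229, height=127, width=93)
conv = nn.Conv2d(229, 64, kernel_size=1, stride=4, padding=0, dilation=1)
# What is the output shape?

Input shape: (23, 229, 127, 93)
Output shape: (23, 64, 32, 24)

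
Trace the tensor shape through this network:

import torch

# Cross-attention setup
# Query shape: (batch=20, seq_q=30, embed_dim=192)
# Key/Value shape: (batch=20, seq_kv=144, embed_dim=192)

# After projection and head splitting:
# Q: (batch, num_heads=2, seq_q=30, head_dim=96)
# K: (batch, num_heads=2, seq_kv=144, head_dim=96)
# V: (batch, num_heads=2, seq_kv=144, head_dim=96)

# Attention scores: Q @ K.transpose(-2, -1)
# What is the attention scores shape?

Input shape: (20, 30, 192)
Output shape: (20, 2, 30, 144)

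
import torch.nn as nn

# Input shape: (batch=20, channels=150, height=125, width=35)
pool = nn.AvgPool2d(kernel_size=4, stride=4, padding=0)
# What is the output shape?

Input shape: (20, 150, 125, 35)
Output shape: (20, 150, 31, 8)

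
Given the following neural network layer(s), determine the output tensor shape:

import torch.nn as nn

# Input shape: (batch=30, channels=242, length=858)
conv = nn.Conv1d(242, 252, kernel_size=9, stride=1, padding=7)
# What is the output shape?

Input shape: (30, 242, 858)
Output shape: (30, 252, 864)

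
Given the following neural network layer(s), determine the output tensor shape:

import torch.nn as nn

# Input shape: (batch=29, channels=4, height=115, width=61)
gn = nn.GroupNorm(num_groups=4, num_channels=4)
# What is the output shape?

Input shape: (29, 4, 115, 61)
Output shape: (29, 4, 115, 61)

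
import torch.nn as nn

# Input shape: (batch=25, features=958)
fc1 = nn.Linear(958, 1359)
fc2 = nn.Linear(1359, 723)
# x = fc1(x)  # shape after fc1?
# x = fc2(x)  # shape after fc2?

Input shape: (25, 958)
  -> after fc1: (25, 1359)
Output shape: (25, 723)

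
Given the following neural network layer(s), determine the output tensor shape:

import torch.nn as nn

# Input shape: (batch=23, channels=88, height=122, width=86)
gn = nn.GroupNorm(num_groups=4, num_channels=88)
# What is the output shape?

Input shape: (23, 88, 122, 86)
Output shape: (23, 88, 122, 86)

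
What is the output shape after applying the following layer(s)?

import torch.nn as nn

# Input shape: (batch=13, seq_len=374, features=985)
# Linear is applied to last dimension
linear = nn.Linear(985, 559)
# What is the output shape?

Input shape: (13, 374, 985)
Output shape: (13, 374, 559)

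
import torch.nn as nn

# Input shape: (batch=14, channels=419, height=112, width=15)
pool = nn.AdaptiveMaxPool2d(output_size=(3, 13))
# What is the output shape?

Input shape: (14, 419, 112, 15)
Output shape: (14, 419, 3, 13)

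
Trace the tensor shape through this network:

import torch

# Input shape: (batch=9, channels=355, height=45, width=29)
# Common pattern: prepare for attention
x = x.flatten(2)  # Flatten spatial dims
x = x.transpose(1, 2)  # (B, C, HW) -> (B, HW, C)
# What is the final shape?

Input shape: (9, 355, 45, 29)
  -> after flatten(2): (9, 355, 1305)
Output shape: (9, 1305, 355)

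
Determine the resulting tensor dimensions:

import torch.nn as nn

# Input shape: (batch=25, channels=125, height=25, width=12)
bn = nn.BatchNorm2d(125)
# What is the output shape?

Input shape: (25, 125, 25, 12)
Output shape: (25, 125, 25, 12)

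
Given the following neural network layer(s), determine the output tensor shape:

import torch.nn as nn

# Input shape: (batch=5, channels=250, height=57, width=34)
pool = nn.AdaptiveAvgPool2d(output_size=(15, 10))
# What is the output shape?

Input shape: (5, 250, 57, 34)
Output shape: (5, 250, 15, 10)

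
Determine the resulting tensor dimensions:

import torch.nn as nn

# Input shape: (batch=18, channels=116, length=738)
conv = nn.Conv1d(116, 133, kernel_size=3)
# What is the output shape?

Input shape: (18, 116, 738)
Output shape: (18, 133, 736)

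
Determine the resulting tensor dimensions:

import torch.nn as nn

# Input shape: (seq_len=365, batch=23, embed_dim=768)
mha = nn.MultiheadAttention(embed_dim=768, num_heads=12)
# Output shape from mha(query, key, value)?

Input shape: (365, 23, 768)
Output shape: (365, 23, 768)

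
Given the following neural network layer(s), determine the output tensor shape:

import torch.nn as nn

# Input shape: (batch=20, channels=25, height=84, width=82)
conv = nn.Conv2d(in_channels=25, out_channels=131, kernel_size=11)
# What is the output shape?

Input shape: (20, 25, 84, 82)
Output shape: (20, 131, 74, 72)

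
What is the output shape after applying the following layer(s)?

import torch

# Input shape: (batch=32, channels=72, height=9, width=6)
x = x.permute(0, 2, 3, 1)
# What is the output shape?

Input shape: (32, 72, 9, 6)
Output shape: (32, 9, 6, 72)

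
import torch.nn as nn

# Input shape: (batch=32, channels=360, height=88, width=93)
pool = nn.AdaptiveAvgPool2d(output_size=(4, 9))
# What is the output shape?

Input shape: (32, 360, 88, 93)
Output shape: (32, 360, 4, 9)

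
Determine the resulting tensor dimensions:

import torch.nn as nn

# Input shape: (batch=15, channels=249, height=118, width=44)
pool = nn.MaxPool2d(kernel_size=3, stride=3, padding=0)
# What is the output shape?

Input shape: (15, 249, 118, 44)
Output shape: (15, 249, 39, 14)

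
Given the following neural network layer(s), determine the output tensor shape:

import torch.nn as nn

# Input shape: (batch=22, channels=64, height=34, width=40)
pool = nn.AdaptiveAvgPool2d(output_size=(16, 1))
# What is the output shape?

Input shape: (22, 64, 34, 40)
Output shape: (22, 64, 16, 1)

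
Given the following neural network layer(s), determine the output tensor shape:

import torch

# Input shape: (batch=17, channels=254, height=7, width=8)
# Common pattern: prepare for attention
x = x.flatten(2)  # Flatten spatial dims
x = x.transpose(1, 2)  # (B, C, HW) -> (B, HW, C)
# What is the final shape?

Input shape: (17, 254, 7, 8)
  -> after flatten(2): (17, 254, 56)
Output shape: (17, 56, 254)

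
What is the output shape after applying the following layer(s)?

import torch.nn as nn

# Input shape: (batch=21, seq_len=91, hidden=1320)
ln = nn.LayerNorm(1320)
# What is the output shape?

Input shape: (21, 91, 1320)
Output shape: (21, 91, 1320)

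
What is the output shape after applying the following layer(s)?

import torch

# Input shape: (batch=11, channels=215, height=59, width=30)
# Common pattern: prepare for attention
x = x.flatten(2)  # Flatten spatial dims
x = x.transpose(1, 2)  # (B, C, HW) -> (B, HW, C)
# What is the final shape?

Input shape: (11, 215, 59, 30)
  -> after flatten(2): (11, 215, 1770)
Output shape: (11, 1770, 215)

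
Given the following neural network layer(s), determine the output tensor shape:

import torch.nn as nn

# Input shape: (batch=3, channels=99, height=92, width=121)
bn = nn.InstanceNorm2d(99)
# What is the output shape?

Input shape: (3, 99, 92, 121)
Output shape: (3, 99, 92, 121)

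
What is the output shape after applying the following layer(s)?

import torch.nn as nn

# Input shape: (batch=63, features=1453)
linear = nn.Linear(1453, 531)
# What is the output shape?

Input shape: (63, 1453)
Output shape: (63, 531)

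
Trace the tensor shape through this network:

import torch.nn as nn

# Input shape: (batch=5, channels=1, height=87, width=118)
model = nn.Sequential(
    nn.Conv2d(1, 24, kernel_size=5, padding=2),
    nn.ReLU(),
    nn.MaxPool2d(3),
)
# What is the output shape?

Input shape: (5, 1, 87, 118)
  -> after Conv2d: (5, 24, 87, 118)
  -> after ReLU: (5, 24, 87, 118)
Output shape: (5, 24, 29, 39)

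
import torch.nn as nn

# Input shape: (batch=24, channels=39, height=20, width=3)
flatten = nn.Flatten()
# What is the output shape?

Input shape: (24, 39, 20, 3)
Output shape: (24, 2340)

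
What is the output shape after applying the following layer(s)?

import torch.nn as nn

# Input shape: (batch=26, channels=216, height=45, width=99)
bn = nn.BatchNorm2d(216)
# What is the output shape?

Input shape: (26, 216, 45, 99)
Output shape: (26, 216, 45, 99)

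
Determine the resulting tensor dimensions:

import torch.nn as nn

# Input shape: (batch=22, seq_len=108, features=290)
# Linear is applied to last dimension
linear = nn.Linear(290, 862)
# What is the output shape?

Input shape: (22, 108, 290)
Output shape: (22, 108, 862)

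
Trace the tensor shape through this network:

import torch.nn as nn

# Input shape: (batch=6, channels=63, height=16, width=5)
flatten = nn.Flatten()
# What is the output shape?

Input shape: (6, 63, 16, 5)
Output shape: (6, 5040)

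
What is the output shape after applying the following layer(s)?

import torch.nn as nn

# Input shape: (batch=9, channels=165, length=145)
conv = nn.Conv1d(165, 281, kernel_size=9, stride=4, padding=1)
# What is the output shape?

Input shape: (9, 165, 145)
Output shape: (9, 281, 35)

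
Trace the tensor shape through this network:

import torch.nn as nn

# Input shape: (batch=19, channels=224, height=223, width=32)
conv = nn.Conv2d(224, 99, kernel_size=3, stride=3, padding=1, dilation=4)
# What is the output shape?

Input shape: (19, 224, 223, 32)
Output shape: (19, 99, 73, 9)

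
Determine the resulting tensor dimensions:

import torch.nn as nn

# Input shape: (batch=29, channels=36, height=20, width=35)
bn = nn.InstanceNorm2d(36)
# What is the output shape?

Input shape: (29, 36, 20, 35)
Output shape: (29, 36, 20, 35)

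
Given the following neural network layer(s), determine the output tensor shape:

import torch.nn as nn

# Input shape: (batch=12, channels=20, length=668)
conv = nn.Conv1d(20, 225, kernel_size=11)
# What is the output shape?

Input shape: (12, 20, 668)
Output shape: (12, 225, 658)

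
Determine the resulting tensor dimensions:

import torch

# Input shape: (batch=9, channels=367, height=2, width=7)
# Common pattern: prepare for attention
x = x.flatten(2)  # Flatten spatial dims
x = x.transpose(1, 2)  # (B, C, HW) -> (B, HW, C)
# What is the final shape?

Input shape: (9, 367, 2, 7)
  -> after flatten(2): (9, 367, 14)
Output shape: (9, 14, 367)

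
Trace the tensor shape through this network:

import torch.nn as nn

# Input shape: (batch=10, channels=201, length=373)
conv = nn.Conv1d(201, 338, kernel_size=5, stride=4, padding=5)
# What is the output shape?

Input shape: (10, 201, 373)
Output shape: (10, 338, 95)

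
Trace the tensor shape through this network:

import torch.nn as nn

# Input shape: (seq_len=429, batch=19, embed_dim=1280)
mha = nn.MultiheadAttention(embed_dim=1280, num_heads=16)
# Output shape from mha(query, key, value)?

Input shape: (429, 19, 1280)
Output shape: (429, 19, 1280)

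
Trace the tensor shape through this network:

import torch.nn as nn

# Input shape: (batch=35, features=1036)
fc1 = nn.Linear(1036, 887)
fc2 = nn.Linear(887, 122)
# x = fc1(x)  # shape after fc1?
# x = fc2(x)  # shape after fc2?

Input shape: (35, 1036)
  -> after fc1: (35, 887)
Output shape: (35, 122)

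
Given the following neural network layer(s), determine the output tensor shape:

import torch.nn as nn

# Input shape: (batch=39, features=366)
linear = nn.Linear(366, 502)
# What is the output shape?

Input shape: (39, 366)
Output shape: (39, 502)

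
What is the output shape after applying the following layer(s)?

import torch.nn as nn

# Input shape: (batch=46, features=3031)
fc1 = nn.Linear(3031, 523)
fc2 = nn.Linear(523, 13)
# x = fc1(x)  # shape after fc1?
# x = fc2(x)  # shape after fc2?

Input shape: (46, 3031)
  -> after fc1: (46, 523)
Output shape: (46, 13)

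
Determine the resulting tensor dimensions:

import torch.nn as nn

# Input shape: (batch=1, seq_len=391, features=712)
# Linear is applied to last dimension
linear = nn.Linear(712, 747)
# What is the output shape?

Input shape: (1, 391, 712)
Output shape: (1, 391, 747)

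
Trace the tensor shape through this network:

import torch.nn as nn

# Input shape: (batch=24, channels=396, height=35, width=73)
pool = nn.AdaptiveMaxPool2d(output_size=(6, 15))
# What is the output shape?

Input shape: (24, 396, 35, 73)
Output shape: (24, 396, 6, 15)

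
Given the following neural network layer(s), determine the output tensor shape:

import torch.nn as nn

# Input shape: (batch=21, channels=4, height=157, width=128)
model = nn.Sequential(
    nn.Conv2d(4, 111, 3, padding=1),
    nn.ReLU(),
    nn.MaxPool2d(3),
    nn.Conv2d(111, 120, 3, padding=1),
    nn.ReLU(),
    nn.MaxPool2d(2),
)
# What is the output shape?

Input shape: (21, 4, 157, 128)
  -> after first Conv2d: (21, 111, 157, 128)
  -> after first MaxPool2d: (21, 111, 52, 42)
  -> after second Conv2d: (21, 120, 52, 42)
Output shape: (21, 120, 26, 21)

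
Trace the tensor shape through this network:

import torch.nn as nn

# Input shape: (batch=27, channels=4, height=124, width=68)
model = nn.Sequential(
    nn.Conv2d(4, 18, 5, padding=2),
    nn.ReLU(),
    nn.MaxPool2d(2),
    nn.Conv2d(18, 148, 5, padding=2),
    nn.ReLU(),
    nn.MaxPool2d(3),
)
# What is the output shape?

Input shape: (27, 4, 124, 68)
  -> after first Conv2d: (27, 18, 124, 68)
  -> after first MaxPool2d: (27, 18, 62, 34)
  -> after second Conv2d: (27, 148, 62, 34)
Output shape: (27, 148, 20, 11)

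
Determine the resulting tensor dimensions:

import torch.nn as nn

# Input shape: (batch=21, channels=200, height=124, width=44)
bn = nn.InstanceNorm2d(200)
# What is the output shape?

Input shape: (21, 200, 124, 44)
Output shape: (21, 200, 124, 44)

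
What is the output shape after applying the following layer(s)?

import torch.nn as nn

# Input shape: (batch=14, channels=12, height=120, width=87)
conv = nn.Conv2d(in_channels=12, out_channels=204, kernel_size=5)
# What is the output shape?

Input shape: (14, 12, 120, 87)
Output shape: (14, 204, 116, 83)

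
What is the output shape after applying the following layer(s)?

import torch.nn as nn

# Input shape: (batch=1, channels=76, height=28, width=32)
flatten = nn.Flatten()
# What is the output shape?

Input shape: (1, 76, 28, 32)
Output shape: (1, 68096)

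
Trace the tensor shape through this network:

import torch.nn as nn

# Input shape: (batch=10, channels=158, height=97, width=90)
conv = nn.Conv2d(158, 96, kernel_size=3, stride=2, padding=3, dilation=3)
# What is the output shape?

Input shape: (10, 158, 97, 90)
Output shape: (10, 96, 49, 45)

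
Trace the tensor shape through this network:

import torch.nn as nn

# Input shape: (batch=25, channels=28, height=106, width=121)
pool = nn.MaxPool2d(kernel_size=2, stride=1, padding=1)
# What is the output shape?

Input shape: (25, 28, 106, 121)
Output shape: (25, 28, 107, 122)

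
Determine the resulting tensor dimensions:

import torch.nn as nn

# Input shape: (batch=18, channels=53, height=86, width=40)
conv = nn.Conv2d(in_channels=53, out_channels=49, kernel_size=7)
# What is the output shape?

Input shape: (18, 53, 86, 40)
Output shape: (18, 49, 80, 34)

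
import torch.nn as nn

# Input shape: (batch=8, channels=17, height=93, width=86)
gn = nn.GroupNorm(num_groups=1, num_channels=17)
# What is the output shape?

Input shape: (8, 17, 93, 86)
Output shape: (8, 17, 93, 86)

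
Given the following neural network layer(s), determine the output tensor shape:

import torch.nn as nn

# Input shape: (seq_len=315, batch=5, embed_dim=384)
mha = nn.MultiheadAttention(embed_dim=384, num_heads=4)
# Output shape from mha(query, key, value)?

Input shape: (315, 5, 384)
Output shape: (315, 5, 384)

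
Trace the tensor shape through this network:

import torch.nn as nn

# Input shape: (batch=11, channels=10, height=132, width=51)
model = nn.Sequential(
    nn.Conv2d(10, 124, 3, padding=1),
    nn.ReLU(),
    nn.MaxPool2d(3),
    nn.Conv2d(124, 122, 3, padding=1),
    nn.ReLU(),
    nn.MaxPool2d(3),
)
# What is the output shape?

Input shape: (11, 10, 132, 51)
  -> after first Conv2d: (11, 124, 132, 51)
  -> after first MaxPool2d: (11, 124, 44, 17)
  -> after second Conv2d: (11, 122, 44, 17)
Output shape: (11, 122, 14, 5)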